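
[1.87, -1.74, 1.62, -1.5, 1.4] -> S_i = 1.87*(-0.93)^i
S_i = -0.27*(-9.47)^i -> [-0.27, 2.56, -24.21, 229.31, -2171.52]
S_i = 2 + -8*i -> [2, -6, -14, -22, -30]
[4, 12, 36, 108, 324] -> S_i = 4*3^i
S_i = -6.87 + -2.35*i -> [-6.87, -9.22, -11.57, -13.92, -16.27]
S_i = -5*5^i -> [-5, -25, -125, -625, -3125]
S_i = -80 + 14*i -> [-80, -66, -52, -38, -24]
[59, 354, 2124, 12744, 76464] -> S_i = 59*6^i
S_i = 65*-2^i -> [65, -130, 260, -520, 1040]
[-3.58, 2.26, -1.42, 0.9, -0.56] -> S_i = -3.58*(-0.63)^i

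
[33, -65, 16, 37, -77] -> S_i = Random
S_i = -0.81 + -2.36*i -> [-0.81, -3.17, -5.53, -7.89, -10.25]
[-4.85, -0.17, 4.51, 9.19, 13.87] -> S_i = -4.85 + 4.68*i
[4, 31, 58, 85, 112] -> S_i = 4 + 27*i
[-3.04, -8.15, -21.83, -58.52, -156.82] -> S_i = -3.04*2.68^i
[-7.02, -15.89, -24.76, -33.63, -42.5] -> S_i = -7.02 + -8.87*i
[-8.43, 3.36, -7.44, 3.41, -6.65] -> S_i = Random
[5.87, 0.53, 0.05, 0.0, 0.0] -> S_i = 5.87*0.09^i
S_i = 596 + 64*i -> [596, 660, 724, 788, 852]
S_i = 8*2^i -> [8, 16, 32, 64, 128]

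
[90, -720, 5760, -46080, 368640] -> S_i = 90*-8^i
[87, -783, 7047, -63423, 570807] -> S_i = 87*-9^i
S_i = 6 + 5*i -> [6, 11, 16, 21, 26]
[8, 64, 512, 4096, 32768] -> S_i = 8*8^i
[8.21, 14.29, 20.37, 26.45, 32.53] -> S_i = 8.21 + 6.08*i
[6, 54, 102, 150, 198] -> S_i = 6 + 48*i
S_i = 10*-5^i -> [10, -50, 250, -1250, 6250]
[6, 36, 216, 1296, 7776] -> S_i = 6*6^i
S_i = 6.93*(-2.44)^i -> [6.93, -16.91, 41.26, -100.67, 245.64]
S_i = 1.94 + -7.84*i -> [1.94, -5.9, -13.74, -21.58, -29.42]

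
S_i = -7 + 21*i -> [-7, 14, 35, 56, 77]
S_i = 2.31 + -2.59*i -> [2.31, -0.28, -2.87, -5.46, -8.05]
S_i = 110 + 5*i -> [110, 115, 120, 125, 130]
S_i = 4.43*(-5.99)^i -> [4.43, -26.54, 158.95, -952.1, 5703.1]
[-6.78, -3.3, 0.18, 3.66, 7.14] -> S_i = -6.78 + 3.48*i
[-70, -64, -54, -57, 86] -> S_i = Random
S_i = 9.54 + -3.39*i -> [9.54, 6.15, 2.76, -0.63, -4.02]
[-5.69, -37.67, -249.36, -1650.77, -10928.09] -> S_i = -5.69*6.62^i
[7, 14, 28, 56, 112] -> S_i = 7*2^i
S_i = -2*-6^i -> [-2, 12, -72, 432, -2592]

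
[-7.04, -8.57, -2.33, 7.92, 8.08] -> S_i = Random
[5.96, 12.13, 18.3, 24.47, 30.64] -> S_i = 5.96 + 6.17*i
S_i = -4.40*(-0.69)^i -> [-4.4, 3.04, -2.09, 1.45, -1.0]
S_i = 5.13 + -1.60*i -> [5.13, 3.53, 1.93, 0.33, -1.27]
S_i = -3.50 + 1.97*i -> [-3.5, -1.53, 0.44, 2.41, 4.38]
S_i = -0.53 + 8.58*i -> [-0.53, 8.05, 16.63, 25.21, 33.79]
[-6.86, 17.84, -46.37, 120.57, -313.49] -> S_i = -6.86*(-2.60)^i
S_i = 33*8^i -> [33, 264, 2112, 16896, 135168]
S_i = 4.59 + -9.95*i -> [4.59, -5.36, -15.31, -25.26, -35.21]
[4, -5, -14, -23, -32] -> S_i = 4 + -9*i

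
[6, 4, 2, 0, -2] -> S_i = 6 + -2*i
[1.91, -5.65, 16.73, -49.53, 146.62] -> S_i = 1.91*(-2.96)^i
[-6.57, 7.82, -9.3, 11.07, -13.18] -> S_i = -6.57*(-1.19)^i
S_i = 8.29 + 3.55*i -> [8.29, 11.84, 15.39, 18.94, 22.49]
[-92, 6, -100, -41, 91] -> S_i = Random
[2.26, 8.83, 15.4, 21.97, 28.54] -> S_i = 2.26 + 6.57*i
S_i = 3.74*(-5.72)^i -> [3.74, -21.39, 122.37, -699.94, 4003.65]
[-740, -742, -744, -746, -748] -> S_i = -740 + -2*i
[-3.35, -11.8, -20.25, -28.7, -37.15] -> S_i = -3.35 + -8.45*i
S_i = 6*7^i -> [6, 42, 294, 2058, 14406]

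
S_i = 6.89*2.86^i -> [6.89, 19.71, 56.36, 161.18, 460.98]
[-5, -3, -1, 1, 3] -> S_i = -5 + 2*i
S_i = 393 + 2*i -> [393, 395, 397, 399, 401]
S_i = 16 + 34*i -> [16, 50, 84, 118, 152]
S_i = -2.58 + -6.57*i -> [-2.58, -9.15, -15.72, -22.29, -28.86]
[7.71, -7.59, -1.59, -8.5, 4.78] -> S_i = Random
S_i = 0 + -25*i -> [0, -25, -50, -75, -100]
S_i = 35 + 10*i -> [35, 45, 55, 65, 75]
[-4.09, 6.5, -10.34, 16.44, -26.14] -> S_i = -4.09*(-1.59)^i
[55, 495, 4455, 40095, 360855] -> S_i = 55*9^i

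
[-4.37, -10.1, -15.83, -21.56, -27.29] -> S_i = -4.37 + -5.73*i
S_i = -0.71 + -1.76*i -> [-0.71, -2.47, -4.23, -5.99, -7.75]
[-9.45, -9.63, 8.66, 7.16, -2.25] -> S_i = Random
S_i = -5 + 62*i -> [-5, 57, 119, 181, 243]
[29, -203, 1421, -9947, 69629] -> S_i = 29*-7^i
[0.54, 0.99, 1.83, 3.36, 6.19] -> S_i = 0.54*1.84^i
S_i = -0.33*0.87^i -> [-0.33, -0.29, -0.25, -0.22, -0.19]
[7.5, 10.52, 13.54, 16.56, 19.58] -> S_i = 7.50 + 3.02*i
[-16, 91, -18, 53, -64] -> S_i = Random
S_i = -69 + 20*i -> [-69, -49, -29, -9, 11]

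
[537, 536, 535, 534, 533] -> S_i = 537 + -1*i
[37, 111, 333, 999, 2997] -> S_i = 37*3^i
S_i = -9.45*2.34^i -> [-9.45, -22.11, -51.74, -121.08, -283.33]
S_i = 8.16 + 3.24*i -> [8.16, 11.4, 14.64, 17.88, 21.12]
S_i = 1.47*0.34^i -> [1.47, 0.5, 0.17, 0.06, 0.02]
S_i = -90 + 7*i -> [-90, -83, -76, -69, -62]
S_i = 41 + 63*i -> [41, 104, 167, 230, 293]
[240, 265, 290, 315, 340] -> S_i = 240 + 25*i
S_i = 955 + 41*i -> [955, 996, 1037, 1078, 1119]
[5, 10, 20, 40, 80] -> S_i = 5*2^i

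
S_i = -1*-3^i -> [-1, 3, -9, 27, -81]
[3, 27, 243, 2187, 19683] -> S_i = 3*9^i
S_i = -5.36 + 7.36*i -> [-5.36, 2.0, 9.36, 16.72, 24.08]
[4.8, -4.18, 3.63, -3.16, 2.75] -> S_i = 4.80*(-0.87)^i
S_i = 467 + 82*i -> [467, 549, 631, 713, 795]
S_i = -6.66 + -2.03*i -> [-6.66, -8.69, -10.72, -12.75, -14.78]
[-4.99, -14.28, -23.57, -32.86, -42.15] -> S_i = -4.99 + -9.29*i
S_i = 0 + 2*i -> [0, 2, 4, 6, 8]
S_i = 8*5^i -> [8, 40, 200, 1000, 5000]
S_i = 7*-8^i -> [7, -56, 448, -3584, 28672]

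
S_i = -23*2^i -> [-23, -46, -92, -184, -368]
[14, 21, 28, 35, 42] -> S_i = 14 + 7*i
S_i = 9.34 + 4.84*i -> [9.34, 14.18, 19.02, 23.86, 28.7]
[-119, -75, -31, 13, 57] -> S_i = -119 + 44*i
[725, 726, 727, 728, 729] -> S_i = 725 + 1*i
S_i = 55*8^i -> [55, 440, 3520, 28160, 225280]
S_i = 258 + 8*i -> [258, 266, 274, 282, 290]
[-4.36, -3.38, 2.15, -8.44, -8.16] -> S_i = Random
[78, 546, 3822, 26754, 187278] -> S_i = 78*7^i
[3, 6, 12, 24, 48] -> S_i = 3*2^i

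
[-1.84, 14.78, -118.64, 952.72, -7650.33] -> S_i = -1.84*(-8.03)^i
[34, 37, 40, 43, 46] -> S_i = 34 + 3*i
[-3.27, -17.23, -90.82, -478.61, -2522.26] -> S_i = -3.27*5.27^i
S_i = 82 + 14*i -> [82, 96, 110, 124, 138]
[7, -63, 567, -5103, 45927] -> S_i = 7*-9^i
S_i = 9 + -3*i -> [9, 6, 3, 0, -3]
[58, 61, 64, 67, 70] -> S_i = 58 + 3*i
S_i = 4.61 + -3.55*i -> [4.61, 1.06, -2.49, -6.04, -9.59]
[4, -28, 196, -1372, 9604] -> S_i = 4*-7^i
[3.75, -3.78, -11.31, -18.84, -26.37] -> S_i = 3.75 + -7.53*i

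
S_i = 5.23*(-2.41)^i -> [5.23, -12.6, 30.38, -73.21, 176.43]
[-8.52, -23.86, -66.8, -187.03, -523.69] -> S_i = -8.52*2.80^i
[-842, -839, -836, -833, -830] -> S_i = -842 + 3*i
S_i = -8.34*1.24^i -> [-8.34, -10.34, -12.82, -15.9, -19.72]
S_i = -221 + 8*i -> [-221, -213, -205, -197, -189]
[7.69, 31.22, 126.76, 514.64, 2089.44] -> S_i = 7.69*4.06^i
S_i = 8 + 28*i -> [8, 36, 64, 92, 120]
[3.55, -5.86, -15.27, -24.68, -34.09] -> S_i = 3.55 + -9.41*i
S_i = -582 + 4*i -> [-582, -578, -574, -570, -566]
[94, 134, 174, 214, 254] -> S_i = 94 + 40*i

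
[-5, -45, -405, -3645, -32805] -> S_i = -5*9^i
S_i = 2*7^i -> [2, 14, 98, 686, 4802]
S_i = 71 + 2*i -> [71, 73, 75, 77, 79]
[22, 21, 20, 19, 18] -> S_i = 22 + -1*i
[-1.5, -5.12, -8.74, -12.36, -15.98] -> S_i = -1.50 + -3.62*i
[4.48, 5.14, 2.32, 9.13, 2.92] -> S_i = Random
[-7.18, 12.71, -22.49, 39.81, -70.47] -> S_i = -7.18*(-1.77)^i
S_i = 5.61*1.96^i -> [5.61, 11.0, 21.55, 42.24, 82.79]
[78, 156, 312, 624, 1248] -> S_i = 78*2^i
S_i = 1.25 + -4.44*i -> [1.25, -3.19, -7.63, -12.07, -16.51]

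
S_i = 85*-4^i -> [85, -340, 1360, -5440, 21760]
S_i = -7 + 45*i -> [-7, 38, 83, 128, 173]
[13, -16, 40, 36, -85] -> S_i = Random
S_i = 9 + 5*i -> [9, 14, 19, 24, 29]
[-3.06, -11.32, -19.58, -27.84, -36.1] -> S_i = -3.06 + -8.26*i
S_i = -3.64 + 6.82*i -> [-3.64, 3.18, 10.0, 16.82, 23.64]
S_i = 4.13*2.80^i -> [4.13, 11.56, 32.38, 90.66, 253.85]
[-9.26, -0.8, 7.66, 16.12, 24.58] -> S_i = -9.26 + 8.46*i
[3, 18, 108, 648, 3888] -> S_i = 3*6^i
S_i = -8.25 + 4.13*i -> [-8.25, -4.12, 0.01, 4.14, 8.27]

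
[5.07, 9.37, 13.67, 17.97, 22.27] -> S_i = 5.07 + 4.30*i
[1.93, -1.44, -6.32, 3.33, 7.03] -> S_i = Random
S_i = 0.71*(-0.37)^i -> [0.71, -0.26, 0.1, -0.04, 0.01]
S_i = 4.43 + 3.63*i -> [4.43, 8.06, 11.69, 15.32, 18.95]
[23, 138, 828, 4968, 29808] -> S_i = 23*6^i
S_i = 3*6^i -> [3, 18, 108, 648, 3888]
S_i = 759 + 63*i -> [759, 822, 885, 948, 1011]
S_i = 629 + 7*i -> [629, 636, 643, 650, 657]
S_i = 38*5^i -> [38, 190, 950, 4750, 23750]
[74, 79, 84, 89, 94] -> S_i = 74 + 5*i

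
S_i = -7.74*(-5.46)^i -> [-7.74, 42.26, -230.74, 1259.85, -6878.78]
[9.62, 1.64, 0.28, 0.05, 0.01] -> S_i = 9.62*0.17^i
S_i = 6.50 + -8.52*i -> [6.5, -2.02, -10.54, -19.06, -27.58]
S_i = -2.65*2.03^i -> [-2.65, -5.38, -10.92, -22.17, -45.0]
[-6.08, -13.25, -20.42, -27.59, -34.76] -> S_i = -6.08 + -7.17*i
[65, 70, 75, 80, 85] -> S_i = 65 + 5*i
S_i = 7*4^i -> [7, 28, 112, 448, 1792]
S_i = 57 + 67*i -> [57, 124, 191, 258, 325]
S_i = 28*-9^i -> [28, -252, 2268, -20412, 183708]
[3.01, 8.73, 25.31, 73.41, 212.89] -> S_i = 3.01*2.90^i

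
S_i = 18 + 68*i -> [18, 86, 154, 222, 290]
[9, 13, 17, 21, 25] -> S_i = 9 + 4*i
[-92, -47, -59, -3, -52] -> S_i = Random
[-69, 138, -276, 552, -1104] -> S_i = -69*-2^i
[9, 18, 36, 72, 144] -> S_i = 9*2^i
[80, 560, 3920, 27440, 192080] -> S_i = 80*7^i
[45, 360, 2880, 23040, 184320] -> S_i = 45*8^i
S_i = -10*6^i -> [-10, -60, -360, -2160, -12960]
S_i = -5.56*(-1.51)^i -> [-5.56, 8.4, -12.68, 19.14, -28.91]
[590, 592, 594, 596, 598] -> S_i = 590 + 2*i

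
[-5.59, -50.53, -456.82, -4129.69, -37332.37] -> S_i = -5.59*9.04^i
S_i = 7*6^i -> [7, 42, 252, 1512, 9072]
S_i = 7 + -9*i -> [7, -2, -11, -20, -29]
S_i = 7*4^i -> [7, 28, 112, 448, 1792]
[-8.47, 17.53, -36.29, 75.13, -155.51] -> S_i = -8.47*(-2.07)^i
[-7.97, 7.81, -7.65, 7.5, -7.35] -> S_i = -7.97*(-0.98)^i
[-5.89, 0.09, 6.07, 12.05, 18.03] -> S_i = -5.89 + 5.98*i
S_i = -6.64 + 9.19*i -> [-6.64, 2.55, 11.74, 20.93, 30.12]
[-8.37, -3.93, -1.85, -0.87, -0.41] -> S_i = -8.37*0.47^i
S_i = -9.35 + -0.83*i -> [-9.35, -10.18, -11.01, -11.84, -12.67]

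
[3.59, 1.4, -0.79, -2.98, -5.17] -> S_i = 3.59 + -2.19*i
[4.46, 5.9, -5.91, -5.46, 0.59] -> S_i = Random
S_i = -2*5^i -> [-2, -10, -50, -250, -1250]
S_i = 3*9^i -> [3, 27, 243, 2187, 19683]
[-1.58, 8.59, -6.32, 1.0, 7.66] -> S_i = Random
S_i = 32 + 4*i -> [32, 36, 40, 44, 48]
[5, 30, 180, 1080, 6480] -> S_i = 5*6^i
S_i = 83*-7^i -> [83, -581, 4067, -28469, 199283]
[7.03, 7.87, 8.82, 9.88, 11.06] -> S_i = 7.03*1.12^i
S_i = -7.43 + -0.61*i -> [-7.43, -8.04, -8.65, -9.26, -9.87]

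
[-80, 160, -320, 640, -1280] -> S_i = -80*-2^i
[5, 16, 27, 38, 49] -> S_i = 5 + 11*i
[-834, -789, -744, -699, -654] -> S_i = -834 + 45*i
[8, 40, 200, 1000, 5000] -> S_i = 8*5^i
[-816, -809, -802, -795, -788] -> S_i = -816 + 7*i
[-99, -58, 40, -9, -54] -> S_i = Random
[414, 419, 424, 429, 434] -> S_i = 414 + 5*i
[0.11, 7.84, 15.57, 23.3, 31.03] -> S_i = 0.11 + 7.73*i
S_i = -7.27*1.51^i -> [-7.27, -10.98, -16.58, -25.03, -37.8]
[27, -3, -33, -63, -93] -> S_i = 27 + -30*i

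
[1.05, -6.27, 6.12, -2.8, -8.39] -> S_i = Random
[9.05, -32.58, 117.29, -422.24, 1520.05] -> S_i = 9.05*(-3.60)^i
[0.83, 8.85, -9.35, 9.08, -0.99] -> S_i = Random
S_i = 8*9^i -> [8, 72, 648, 5832, 52488]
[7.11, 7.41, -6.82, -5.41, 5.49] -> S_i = Random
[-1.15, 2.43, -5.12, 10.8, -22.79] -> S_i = -1.15*(-2.11)^i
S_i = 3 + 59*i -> [3, 62, 121, 180, 239]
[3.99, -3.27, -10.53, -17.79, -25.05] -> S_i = 3.99 + -7.26*i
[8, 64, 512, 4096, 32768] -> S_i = 8*8^i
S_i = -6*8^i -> [-6, -48, -384, -3072, -24576]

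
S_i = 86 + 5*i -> [86, 91, 96, 101, 106]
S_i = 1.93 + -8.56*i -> [1.93, -6.63, -15.19, -23.75, -32.31]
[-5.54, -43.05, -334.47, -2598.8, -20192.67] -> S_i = -5.54*7.77^i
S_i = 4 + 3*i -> [4, 7, 10, 13, 16]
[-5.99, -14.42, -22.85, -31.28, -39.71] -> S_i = -5.99 + -8.43*i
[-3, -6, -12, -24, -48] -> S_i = -3*2^i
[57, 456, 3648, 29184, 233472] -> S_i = 57*8^i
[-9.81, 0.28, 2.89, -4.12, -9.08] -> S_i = Random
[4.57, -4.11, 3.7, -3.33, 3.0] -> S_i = 4.57*(-0.90)^i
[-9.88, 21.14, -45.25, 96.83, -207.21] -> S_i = -9.88*(-2.14)^i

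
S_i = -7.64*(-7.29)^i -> [-7.64, 55.7, -406.02, 2959.89, -21577.62]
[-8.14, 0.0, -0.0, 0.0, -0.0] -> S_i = -8.14*-0.00^i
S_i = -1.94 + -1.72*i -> [-1.94, -3.66, -5.38, -7.1, -8.82]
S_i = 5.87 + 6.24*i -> [5.87, 12.11, 18.35, 24.59, 30.83]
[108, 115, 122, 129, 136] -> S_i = 108 + 7*i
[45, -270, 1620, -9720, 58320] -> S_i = 45*-6^i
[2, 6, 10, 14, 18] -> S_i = 2 + 4*i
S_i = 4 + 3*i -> [4, 7, 10, 13, 16]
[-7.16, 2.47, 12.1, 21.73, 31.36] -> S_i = -7.16 + 9.63*i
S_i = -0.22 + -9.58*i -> [-0.22, -9.8, -19.38, -28.96, -38.54]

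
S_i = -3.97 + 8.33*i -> [-3.97, 4.36, 12.69, 21.02, 29.35]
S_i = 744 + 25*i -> [744, 769, 794, 819, 844]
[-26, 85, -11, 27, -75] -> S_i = Random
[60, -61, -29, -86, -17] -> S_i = Random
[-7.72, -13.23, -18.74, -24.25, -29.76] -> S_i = -7.72 + -5.51*i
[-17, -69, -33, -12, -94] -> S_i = Random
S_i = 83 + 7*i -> [83, 90, 97, 104, 111]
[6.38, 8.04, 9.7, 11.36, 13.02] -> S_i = 6.38 + 1.66*i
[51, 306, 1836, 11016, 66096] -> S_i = 51*6^i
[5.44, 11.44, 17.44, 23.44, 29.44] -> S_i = 5.44 + 6.00*i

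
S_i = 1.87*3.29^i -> [1.87, 6.15, 20.24, 66.59, 219.09]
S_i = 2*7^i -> [2, 14, 98, 686, 4802]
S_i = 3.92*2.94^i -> [3.92, 11.52, 33.88, 99.62, 292.87]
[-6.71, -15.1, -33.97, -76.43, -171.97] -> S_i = -6.71*2.25^i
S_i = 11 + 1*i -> [11, 12, 13, 14, 15]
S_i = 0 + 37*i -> [0, 37, 74, 111, 148]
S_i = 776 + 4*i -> [776, 780, 784, 788, 792]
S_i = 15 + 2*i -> [15, 17, 19, 21, 23]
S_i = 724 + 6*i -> [724, 730, 736, 742, 748]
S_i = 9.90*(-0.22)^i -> [9.9, -2.18, 0.48, -0.11, 0.02]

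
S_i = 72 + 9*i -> [72, 81, 90, 99, 108]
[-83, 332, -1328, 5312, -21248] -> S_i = -83*-4^i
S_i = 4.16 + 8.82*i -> [4.16, 12.98, 21.8, 30.62, 39.44]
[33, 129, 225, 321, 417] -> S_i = 33 + 96*i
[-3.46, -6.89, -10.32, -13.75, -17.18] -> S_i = -3.46 + -3.43*i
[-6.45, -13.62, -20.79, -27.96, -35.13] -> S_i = -6.45 + -7.17*i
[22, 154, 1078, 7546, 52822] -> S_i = 22*7^i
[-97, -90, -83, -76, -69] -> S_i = -97 + 7*i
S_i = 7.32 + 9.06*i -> [7.32, 16.38, 25.44, 34.5, 43.56]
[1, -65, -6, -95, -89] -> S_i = Random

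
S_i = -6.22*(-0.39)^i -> [-6.22, 2.43, -0.95, 0.37, -0.14]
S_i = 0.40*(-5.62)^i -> [0.4, -2.25, 12.63, -71.0, 399.03]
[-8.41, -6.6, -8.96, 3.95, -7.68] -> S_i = Random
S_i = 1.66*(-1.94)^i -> [1.66, -3.22, 6.25, -12.12, 23.51]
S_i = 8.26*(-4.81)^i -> [8.26, -39.73, 191.1, -919.21, 4421.41]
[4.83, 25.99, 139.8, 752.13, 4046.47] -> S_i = 4.83*5.38^i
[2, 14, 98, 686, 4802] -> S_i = 2*7^i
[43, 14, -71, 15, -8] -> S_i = Random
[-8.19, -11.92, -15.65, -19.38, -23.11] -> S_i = -8.19 + -3.73*i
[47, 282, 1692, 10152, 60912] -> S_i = 47*6^i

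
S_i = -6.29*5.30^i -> [-6.29, -33.34, -176.69, -936.44, -4963.11]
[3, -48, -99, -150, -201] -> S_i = 3 + -51*i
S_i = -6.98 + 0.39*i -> [-6.98, -6.59, -6.2, -5.81, -5.42]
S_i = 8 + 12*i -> [8, 20, 32, 44, 56]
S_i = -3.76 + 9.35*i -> [-3.76, 5.59, 14.94, 24.29, 33.64]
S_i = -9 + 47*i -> [-9, 38, 85, 132, 179]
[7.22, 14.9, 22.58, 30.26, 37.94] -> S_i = 7.22 + 7.68*i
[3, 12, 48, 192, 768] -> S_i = 3*4^i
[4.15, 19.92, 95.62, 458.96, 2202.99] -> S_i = 4.15*4.80^i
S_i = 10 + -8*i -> [10, 2, -6, -14, -22]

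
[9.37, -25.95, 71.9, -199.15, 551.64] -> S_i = 9.37*(-2.77)^i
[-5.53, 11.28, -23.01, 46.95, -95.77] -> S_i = -5.53*(-2.04)^i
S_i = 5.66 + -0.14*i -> [5.66, 5.52, 5.38, 5.24, 5.1]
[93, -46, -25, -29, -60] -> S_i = Random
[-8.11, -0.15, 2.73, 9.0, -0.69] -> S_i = Random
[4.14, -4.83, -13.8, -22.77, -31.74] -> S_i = 4.14 + -8.97*i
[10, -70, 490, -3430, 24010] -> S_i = 10*-7^i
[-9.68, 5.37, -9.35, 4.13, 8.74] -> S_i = Random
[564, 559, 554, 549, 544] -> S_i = 564 + -5*i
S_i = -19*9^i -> [-19, -171, -1539, -13851, -124659]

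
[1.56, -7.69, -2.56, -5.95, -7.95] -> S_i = Random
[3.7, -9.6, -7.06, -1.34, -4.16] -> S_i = Random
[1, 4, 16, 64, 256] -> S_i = 1*4^i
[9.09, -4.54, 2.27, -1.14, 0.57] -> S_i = 9.09*(-0.50)^i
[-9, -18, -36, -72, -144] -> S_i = -9*2^i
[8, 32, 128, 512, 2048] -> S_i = 8*4^i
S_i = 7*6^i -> [7, 42, 252, 1512, 9072]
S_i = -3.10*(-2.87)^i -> [-3.1, 8.9, -25.53, 73.28, -210.32]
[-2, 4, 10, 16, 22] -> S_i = -2 + 6*i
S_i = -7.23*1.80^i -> [-7.23, -13.01, -23.43, -42.17, -75.9]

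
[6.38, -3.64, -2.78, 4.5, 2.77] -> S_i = Random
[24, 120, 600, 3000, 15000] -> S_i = 24*5^i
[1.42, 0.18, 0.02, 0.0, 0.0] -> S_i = 1.42*0.13^i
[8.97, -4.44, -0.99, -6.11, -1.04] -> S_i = Random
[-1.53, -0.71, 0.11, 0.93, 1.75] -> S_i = -1.53 + 0.82*i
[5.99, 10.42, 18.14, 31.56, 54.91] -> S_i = 5.99*1.74^i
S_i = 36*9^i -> [36, 324, 2916, 26244, 236196]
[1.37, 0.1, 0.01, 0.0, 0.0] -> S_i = 1.37*0.07^i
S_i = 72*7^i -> [72, 504, 3528, 24696, 172872]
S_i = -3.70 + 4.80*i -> [-3.7, 1.1, 5.9, 10.7, 15.5]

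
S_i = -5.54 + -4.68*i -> [-5.54, -10.22, -14.9, -19.58, -24.26]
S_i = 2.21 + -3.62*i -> [2.21, -1.41, -5.03, -8.65, -12.27]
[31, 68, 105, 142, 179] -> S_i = 31 + 37*i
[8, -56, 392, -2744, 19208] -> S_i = 8*-7^i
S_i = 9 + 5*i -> [9, 14, 19, 24, 29]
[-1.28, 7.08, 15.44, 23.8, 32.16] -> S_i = -1.28 + 8.36*i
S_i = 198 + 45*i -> [198, 243, 288, 333, 378]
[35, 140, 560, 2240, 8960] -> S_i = 35*4^i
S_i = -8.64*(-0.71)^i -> [-8.64, 6.13, -4.36, 3.09, -2.2]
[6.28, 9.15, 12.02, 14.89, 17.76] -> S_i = 6.28 + 2.87*i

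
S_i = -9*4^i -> [-9, -36, -144, -576, -2304]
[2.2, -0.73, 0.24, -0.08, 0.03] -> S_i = 2.20*(-0.33)^i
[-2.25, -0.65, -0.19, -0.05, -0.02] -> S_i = -2.25*0.29^i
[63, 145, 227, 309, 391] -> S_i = 63 + 82*i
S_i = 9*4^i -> [9, 36, 144, 576, 2304]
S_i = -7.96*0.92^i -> [-7.96, -7.32, -6.74, -6.2, -5.7]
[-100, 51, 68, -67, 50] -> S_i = Random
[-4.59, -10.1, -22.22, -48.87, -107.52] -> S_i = -4.59*2.20^i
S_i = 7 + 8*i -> [7, 15, 23, 31, 39]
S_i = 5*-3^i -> [5, -15, 45, -135, 405]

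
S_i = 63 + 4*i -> [63, 67, 71, 75, 79]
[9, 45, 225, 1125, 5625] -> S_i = 9*5^i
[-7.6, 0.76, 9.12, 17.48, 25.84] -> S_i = -7.60 + 8.36*i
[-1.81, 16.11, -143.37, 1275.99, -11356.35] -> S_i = -1.81*(-8.90)^i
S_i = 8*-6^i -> [8, -48, 288, -1728, 10368]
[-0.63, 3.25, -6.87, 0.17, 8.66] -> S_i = Random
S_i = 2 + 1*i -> [2, 3, 4, 5, 6]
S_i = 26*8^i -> [26, 208, 1664, 13312, 106496]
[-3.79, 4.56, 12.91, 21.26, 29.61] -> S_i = -3.79 + 8.35*i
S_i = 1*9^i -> [1, 9, 81, 729, 6561]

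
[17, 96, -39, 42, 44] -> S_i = Random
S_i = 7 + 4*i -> [7, 11, 15, 19, 23]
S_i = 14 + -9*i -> [14, 5, -4, -13, -22]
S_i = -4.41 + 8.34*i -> [-4.41, 3.93, 12.27, 20.61, 28.95]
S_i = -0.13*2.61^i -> [-0.13, -0.34, -0.89, -2.31, -6.03]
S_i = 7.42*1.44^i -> [7.42, 10.68, 15.39, 22.16, 31.9]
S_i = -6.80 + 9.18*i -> [-6.8, 2.38, 11.56, 20.74, 29.92]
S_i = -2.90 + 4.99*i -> [-2.9, 2.09, 7.08, 12.07, 17.06]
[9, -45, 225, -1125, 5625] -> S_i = 9*-5^i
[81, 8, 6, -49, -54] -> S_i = Random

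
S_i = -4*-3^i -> [-4, 12, -36, 108, -324]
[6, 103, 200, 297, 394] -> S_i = 6 + 97*i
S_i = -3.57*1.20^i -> [-3.57, -4.28, -5.14, -6.17, -7.4]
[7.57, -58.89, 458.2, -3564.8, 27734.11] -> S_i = 7.57*(-7.78)^i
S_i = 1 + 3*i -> [1, 4, 7, 10, 13]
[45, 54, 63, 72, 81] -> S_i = 45 + 9*i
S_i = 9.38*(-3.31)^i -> [9.38, -31.05, 102.77, -340.16, 1125.94]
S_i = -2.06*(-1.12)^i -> [-2.06, 2.31, -2.58, 2.89, -3.24]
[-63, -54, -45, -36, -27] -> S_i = -63 + 9*i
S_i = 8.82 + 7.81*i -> [8.82, 16.63, 24.44, 32.25, 40.06]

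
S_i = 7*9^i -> [7, 63, 567, 5103, 45927]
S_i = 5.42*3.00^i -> [5.42, 16.26, 48.78, 146.34, 439.02]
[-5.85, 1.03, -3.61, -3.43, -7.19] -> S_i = Random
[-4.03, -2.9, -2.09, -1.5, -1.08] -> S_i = -4.03*0.72^i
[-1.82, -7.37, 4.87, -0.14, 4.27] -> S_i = Random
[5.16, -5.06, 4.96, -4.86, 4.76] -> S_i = 5.16*(-0.98)^i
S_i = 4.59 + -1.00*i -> [4.59, 3.59, 2.59, 1.59, 0.59]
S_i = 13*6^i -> [13, 78, 468, 2808, 16848]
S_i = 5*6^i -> [5, 30, 180, 1080, 6480]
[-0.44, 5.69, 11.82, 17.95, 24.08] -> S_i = -0.44 + 6.13*i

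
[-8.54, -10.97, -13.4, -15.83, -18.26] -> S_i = -8.54 + -2.43*i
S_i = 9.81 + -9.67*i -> [9.81, 0.14, -9.53, -19.2, -28.87]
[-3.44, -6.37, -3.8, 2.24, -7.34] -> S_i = Random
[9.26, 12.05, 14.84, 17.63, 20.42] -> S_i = 9.26 + 2.79*i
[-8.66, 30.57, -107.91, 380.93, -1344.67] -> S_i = -8.66*(-3.53)^i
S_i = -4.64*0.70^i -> [-4.64, -3.25, -2.27, -1.59, -1.11]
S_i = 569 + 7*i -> [569, 576, 583, 590, 597]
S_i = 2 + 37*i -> [2, 39, 76, 113, 150]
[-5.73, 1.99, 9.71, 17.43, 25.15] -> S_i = -5.73 + 7.72*i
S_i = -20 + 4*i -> [-20, -16, -12, -8, -4]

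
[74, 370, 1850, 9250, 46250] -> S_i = 74*5^i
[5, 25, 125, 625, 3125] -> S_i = 5*5^i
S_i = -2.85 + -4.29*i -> [-2.85, -7.14, -11.43, -15.72, -20.01]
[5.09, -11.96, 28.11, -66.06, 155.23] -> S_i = 5.09*(-2.35)^i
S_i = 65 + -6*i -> [65, 59, 53, 47, 41]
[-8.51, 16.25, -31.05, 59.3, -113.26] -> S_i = -8.51*(-1.91)^i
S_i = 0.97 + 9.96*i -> [0.97, 10.93, 20.89, 30.85, 40.81]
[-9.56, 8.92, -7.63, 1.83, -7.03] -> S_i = Random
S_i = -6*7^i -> [-6, -42, -294, -2058, -14406]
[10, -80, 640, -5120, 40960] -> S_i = 10*-8^i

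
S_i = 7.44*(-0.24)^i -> [7.44, -1.79, 0.43, -0.1, 0.02]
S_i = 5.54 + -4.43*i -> [5.54, 1.11, -3.32, -7.75, -12.18]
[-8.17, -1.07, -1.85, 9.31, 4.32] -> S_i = Random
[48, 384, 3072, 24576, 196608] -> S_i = 48*8^i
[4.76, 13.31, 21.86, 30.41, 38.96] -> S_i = 4.76 + 8.55*i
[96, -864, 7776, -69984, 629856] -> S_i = 96*-9^i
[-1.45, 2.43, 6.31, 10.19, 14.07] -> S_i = -1.45 + 3.88*i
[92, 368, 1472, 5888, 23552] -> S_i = 92*4^i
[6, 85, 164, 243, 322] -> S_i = 6 + 79*i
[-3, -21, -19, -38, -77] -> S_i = Random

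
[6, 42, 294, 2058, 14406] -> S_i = 6*7^i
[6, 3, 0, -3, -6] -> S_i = 6 + -3*i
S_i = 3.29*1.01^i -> [3.29, 3.32, 3.36, 3.39, 3.42]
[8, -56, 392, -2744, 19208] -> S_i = 8*-7^i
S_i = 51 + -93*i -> [51, -42, -135, -228, -321]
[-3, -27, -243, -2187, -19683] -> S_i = -3*9^i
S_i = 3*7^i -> [3, 21, 147, 1029, 7203]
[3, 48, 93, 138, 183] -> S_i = 3 + 45*i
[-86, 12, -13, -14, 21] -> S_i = Random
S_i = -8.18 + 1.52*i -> [-8.18, -6.66, -5.14, -3.62, -2.1]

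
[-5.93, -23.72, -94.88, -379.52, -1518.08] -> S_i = -5.93*4.00^i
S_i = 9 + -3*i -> [9, 6, 3, 0, -3]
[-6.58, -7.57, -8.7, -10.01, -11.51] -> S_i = -6.58*1.15^i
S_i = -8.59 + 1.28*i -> [-8.59, -7.31, -6.03, -4.75, -3.47]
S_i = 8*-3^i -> [8, -24, 72, -216, 648]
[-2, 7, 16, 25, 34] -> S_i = -2 + 9*i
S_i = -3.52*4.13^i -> [-3.52, -14.54, -60.04, -247.97, -1024.1]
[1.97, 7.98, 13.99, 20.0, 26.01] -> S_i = 1.97 + 6.01*i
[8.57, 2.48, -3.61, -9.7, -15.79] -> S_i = 8.57 + -6.09*i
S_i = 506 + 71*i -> [506, 577, 648, 719, 790]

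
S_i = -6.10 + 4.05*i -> [-6.1, -2.05, 2.0, 6.05, 10.1]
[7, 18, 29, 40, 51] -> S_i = 7 + 11*i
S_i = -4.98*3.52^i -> [-4.98, -17.53, -61.7, -217.2, -764.54]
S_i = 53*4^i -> [53, 212, 848, 3392, 13568]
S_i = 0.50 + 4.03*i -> [0.5, 4.53, 8.56, 12.59, 16.62]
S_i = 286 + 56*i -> [286, 342, 398, 454, 510]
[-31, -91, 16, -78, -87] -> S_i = Random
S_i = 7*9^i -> [7, 63, 567, 5103, 45927]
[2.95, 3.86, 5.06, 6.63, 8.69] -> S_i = 2.95*1.31^i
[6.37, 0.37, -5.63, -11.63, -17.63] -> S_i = 6.37 + -6.00*i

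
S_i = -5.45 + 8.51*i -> [-5.45, 3.06, 11.57, 20.08, 28.59]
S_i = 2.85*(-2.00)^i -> [2.85, -5.7, 11.4, -22.8, 45.6]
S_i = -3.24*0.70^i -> [-3.24, -2.27, -1.59, -1.11, -0.78]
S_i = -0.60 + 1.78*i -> [-0.6, 1.18, 2.96, 4.74, 6.52]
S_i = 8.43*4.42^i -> [8.43, 37.26, 164.69, 727.94, 3217.49]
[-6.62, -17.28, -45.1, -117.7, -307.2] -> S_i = -6.62*2.61^i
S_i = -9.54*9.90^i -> [-9.54, -94.45, -935.02, -9256.65, -91640.86]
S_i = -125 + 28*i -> [-125, -97, -69, -41, -13]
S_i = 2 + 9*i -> [2, 11, 20, 29, 38]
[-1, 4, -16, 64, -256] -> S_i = -1*-4^i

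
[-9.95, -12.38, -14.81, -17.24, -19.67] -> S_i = -9.95 + -2.43*i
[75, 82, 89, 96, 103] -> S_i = 75 + 7*i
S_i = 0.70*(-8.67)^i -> [0.7, -6.07, 52.62, -456.2, 3955.25]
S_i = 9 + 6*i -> [9, 15, 21, 27, 33]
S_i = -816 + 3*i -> [-816, -813, -810, -807, -804]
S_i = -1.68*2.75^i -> [-1.68, -4.62, -12.7, -34.94, -96.08]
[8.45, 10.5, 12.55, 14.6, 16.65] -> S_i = 8.45 + 2.05*i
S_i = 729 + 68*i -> [729, 797, 865, 933, 1001]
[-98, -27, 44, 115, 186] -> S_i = -98 + 71*i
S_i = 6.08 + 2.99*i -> [6.08, 9.07, 12.06, 15.05, 18.04]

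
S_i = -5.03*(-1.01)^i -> [-5.03, 5.08, -5.13, 5.18, -5.23]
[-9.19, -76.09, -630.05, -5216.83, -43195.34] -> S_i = -9.19*8.28^i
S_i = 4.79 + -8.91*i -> [4.79, -4.12, -13.03, -21.94, -30.85]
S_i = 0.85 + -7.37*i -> [0.85, -6.52, -13.89, -21.26, -28.63]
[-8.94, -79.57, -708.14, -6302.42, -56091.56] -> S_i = -8.94*8.90^i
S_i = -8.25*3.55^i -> [-8.25, -29.29, -103.97, -369.1, -1310.29]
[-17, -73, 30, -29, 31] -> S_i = Random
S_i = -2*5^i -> [-2, -10, -50, -250, -1250]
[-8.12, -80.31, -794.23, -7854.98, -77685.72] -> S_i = -8.12*9.89^i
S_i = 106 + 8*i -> [106, 114, 122, 130, 138]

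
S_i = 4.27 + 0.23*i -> [4.27, 4.5, 4.73, 4.96, 5.19]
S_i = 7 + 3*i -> [7, 10, 13, 16, 19]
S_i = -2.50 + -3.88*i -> [-2.5, -6.38, -10.26, -14.14, -18.02]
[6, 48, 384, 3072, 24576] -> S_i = 6*8^i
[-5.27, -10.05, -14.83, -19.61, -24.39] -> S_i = -5.27 + -4.78*i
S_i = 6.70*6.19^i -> [6.7, 41.47, 256.72, 1589.08, 9836.43]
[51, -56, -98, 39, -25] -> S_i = Random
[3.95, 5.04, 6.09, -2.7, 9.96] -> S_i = Random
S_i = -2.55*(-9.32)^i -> [-2.55, 23.77, -221.5, 2064.37, -19239.95]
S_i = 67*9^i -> [67, 603, 5427, 48843, 439587]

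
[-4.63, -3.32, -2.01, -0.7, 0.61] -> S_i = -4.63 + 1.31*i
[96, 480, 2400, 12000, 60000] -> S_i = 96*5^i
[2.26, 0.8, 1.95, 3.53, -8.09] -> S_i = Random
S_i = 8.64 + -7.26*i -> [8.64, 1.38, -5.88, -13.14, -20.4]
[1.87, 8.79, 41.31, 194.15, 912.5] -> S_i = 1.87*4.70^i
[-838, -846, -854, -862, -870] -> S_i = -838 + -8*i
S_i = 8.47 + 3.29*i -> [8.47, 11.76, 15.05, 18.34, 21.63]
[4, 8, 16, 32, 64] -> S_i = 4*2^i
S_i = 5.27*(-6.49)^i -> [5.27, -34.2, 221.97, -1440.6, 9349.52]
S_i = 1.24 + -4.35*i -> [1.24, -3.11, -7.46, -11.81, -16.16]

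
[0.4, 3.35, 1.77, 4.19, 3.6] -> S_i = Random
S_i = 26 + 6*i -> [26, 32, 38, 44, 50]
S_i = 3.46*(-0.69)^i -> [3.46, -2.39, 1.65, -1.14, 0.78]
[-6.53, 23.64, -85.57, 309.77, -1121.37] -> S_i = -6.53*(-3.62)^i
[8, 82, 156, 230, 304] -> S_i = 8 + 74*i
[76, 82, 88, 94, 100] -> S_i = 76 + 6*i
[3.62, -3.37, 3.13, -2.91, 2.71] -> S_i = 3.62*(-0.93)^i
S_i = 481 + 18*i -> [481, 499, 517, 535, 553]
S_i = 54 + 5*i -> [54, 59, 64, 69, 74]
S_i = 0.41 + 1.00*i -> [0.41, 1.41, 2.41, 3.41, 4.41]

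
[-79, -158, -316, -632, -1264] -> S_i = -79*2^i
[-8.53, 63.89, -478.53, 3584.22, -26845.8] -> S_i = -8.53*(-7.49)^i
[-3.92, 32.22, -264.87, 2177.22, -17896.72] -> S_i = -3.92*(-8.22)^i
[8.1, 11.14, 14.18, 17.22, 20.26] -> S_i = 8.10 + 3.04*i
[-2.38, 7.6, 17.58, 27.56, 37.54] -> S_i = -2.38 + 9.98*i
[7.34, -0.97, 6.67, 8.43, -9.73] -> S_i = Random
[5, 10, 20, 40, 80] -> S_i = 5*2^i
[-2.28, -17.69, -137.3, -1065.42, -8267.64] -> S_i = -2.28*7.76^i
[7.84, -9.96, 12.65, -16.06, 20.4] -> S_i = 7.84*(-1.27)^i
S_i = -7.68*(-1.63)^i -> [-7.68, 12.52, -20.4, 33.26, -54.21]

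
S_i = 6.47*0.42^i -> [6.47, 2.72, 1.14, 0.48, 0.2]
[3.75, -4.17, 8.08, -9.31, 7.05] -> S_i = Random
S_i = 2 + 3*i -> [2, 5, 8, 11, 14]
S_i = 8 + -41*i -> [8, -33, -74, -115, -156]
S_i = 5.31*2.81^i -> [5.31, 14.92, 41.93, 117.82, 331.07]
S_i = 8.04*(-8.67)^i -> [8.04, -69.71, 604.36, -5239.78, 45428.92]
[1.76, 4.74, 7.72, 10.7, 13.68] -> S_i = 1.76 + 2.98*i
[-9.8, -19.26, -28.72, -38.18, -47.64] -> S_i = -9.80 + -9.46*i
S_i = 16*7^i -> [16, 112, 784, 5488, 38416]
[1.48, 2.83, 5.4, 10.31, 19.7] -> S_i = 1.48*1.91^i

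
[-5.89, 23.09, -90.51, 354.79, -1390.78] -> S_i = -5.89*(-3.92)^i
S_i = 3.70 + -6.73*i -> [3.7, -3.03, -9.76, -16.49, -23.22]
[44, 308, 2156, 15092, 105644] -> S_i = 44*7^i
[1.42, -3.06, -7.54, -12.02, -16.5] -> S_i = 1.42 + -4.48*i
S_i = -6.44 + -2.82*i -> [-6.44, -9.26, -12.08, -14.9, -17.72]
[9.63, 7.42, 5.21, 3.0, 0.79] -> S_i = 9.63 + -2.21*i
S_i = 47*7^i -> [47, 329, 2303, 16121, 112847]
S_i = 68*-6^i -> [68, -408, 2448, -14688, 88128]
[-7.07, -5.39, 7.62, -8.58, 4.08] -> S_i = Random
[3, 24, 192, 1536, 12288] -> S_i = 3*8^i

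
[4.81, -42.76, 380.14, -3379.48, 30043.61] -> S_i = 4.81*(-8.89)^i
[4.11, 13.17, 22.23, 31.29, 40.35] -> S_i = 4.11 + 9.06*i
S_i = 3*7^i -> [3, 21, 147, 1029, 7203]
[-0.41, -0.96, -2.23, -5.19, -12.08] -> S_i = -0.41*2.33^i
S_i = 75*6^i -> [75, 450, 2700, 16200, 97200]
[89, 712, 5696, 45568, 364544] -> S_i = 89*8^i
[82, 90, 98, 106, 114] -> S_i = 82 + 8*i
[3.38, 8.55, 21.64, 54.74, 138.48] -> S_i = 3.38*2.53^i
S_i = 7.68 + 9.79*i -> [7.68, 17.47, 27.26, 37.05, 46.84]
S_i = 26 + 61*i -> [26, 87, 148, 209, 270]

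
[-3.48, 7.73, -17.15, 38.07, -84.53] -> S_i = -3.48*(-2.22)^i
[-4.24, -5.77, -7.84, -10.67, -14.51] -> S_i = -4.24*1.36^i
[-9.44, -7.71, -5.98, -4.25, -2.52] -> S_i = -9.44 + 1.73*i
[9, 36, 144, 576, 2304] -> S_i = 9*4^i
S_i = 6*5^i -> [6, 30, 150, 750, 3750]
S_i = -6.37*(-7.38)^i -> [-6.37, 47.01, -346.94, 2560.4, -18895.78]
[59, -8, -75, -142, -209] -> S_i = 59 + -67*i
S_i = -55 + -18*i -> [-55, -73, -91, -109, -127]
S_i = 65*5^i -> [65, 325, 1625, 8125, 40625]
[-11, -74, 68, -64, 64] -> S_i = Random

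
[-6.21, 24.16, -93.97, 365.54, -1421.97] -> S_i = -6.21*(-3.89)^i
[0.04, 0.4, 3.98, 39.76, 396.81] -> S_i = 0.04*9.98^i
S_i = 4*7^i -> [4, 28, 196, 1372, 9604]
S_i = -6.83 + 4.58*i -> [-6.83, -2.25, 2.33, 6.91, 11.49]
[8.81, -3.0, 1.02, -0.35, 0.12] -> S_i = 8.81*(-0.34)^i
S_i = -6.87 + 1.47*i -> [-6.87, -5.4, -3.93, -2.46, -0.99]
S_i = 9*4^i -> [9, 36, 144, 576, 2304]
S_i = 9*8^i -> [9, 72, 576, 4608, 36864]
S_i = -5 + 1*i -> [-5, -4, -3, -2, -1]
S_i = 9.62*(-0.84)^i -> [9.62, -8.08, 6.79, -5.7, 4.79]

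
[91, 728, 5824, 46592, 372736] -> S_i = 91*8^i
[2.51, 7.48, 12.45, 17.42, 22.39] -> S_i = 2.51 + 4.97*i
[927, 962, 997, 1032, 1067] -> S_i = 927 + 35*i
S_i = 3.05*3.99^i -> [3.05, 12.17, 48.56, 193.74, 773.02]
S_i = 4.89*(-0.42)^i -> [4.89, -2.05, 0.86, -0.36, 0.15]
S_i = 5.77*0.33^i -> [5.77, 1.9, 0.63, 0.21, 0.07]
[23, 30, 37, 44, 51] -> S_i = 23 + 7*i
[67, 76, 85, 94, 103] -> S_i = 67 + 9*i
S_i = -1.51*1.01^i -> [-1.51, -1.53, -1.54, -1.56, -1.57]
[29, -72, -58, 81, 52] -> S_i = Random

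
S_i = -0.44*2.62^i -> [-0.44, -1.15, -3.02, -7.91, -20.73]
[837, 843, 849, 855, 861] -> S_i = 837 + 6*i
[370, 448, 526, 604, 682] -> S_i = 370 + 78*i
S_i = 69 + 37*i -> [69, 106, 143, 180, 217]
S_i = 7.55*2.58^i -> [7.55, 19.48, 50.26, 129.66, 334.52]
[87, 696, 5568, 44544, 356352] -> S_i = 87*8^i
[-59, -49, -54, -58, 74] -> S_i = Random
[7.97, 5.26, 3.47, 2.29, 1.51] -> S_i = 7.97*0.66^i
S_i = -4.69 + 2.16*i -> [-4.69, -2.53, -0.37, 1.79, 3.95]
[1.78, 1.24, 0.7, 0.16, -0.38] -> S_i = 1.78 + -0.54*i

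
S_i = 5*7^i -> [5, 35, 245, 1715, 12005]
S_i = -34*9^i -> [-34, -306, -2754, -24786, -223074]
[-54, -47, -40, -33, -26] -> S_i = -54 + 7*i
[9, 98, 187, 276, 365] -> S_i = 9 + 89*i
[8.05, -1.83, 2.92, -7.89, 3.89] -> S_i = Random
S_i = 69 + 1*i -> [69, 70, 71, 72, 73]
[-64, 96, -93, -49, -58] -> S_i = Random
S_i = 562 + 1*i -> [562, 563, 564, 565, 566]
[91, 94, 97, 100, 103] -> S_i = 91 + 3*i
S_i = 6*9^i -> [6, 54, 486, 4374, 39366]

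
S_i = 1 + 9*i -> [1, 10, 19, 28, 37]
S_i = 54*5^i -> [54, 270, 1350, 6750, 33750]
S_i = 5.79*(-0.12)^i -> [5.79, -0.69, 0.08, -0.01, 0.0]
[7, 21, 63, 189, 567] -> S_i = 7*3^i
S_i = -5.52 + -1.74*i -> [-5.52, -7.26, -9.0, -10.74, -12.48]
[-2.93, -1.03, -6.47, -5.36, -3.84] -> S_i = Random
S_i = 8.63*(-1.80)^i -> [8.63, -15.53, 27.96, -50.33, 90.59]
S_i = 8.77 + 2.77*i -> [8.77, 11.54, 14.31, 17.08, 19.85]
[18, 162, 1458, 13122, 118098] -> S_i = 18*9^i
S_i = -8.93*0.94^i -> [-8.93, -8.39, -7.89, -7.42, -6.97]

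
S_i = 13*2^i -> [13, 26, 52, 104, 208]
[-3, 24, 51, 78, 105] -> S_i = -3 + 27*i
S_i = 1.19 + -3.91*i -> [1.19, -2.72, -6.63, -10.54, -14.45]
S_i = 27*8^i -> [27, 216, 1728, 13824, 110592]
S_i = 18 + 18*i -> [18, 36, 54, 72, 90]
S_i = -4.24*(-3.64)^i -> [-4.24, 15.43, -56.18, 204.49, -744.34]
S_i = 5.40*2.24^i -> [5.4, 12.1, 27.1, 60.69, 135.95]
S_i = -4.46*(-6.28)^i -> [-4.46, 28.01, -175.9, 1104.62, -6937.03]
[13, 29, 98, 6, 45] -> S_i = Random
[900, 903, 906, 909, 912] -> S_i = 900 + 3*i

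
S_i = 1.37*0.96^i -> [1.37, 1.32, 1.26, 1.21, 1.16]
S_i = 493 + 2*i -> [493, 495, 497, 499, 501]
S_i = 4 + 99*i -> [4, 103, 202, 301, 400]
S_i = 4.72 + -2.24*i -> [4.72, 2.48, 0.24, -2.0, -4.24]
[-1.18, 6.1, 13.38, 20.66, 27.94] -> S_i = -1.18 + 7.28*i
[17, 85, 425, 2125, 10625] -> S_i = 17*5^i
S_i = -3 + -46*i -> [-3, -49, -95, -141, -187]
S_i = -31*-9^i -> [-31, 279, -2511, 22599, -203391]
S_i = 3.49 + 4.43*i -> [3.49, 7.92, 12.35, 16.78, 21.21]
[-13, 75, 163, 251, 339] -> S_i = -13 + 88*i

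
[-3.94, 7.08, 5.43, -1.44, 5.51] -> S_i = Random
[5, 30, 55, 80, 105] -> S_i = 5 + 25*i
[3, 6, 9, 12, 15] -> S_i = 3 + 3*i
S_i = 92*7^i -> [92, 644, 4508, 31556, 220892]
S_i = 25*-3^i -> [25, -75, 225, -675, 2025]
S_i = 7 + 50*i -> [7, 57, 107, 157, 207]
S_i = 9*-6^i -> [9, -54, 324, -1944, 11664]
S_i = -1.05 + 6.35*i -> [-1.05, 5.3, 11.65, 18.0, 24.35]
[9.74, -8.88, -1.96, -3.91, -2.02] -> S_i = Random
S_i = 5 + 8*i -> [5, 13, 21, 29, 37]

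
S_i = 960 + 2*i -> [960, 962, 964, 966, 968]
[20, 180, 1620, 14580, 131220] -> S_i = 20*9^i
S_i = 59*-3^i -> [59, -177, 531, -1593, 4779]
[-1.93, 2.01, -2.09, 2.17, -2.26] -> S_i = -1.93*(-1.04)^i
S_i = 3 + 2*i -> [3, 5, 7, 9, 11]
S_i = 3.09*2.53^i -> [3.09, 7.82, 19.78, 50.04, 126.6]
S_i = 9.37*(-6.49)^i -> [9.37, -60.81, 394.67, -2561.38, 16623.34]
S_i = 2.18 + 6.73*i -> [2.18, 8.91, 15.64, 22.37, 29.1]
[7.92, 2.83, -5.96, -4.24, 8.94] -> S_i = Random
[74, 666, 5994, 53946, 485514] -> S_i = 74*9^i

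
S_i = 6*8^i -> [6, 48, 384, 3072, 24576]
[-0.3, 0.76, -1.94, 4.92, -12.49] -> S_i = -0.30*(-2.54)^i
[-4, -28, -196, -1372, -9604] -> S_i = -4*7^i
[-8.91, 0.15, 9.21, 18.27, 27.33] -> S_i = -8.91 + 9.06*i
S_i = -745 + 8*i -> [-745, -737, -729, -721, -713]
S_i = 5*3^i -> [5, 15, 45, 135, 405]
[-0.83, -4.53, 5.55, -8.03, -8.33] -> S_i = Random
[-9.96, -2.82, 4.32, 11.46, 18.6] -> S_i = -9.96 + 7.14*i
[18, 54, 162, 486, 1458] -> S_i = 18*3^i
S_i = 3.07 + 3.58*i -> [3.07, 6.65, 10.23, 13.81, 17.39]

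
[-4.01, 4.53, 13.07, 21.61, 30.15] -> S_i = -4.01 + 8.54*i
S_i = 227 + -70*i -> [227, 157, 87, 17, -53]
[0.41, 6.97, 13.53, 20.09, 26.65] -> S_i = 0.41 + 6.56*i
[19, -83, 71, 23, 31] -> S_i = Random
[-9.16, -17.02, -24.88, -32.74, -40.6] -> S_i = -9.16 + -7.86*i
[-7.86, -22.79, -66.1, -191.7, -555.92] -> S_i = -7.86*2.90^i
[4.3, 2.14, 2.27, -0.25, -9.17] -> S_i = Random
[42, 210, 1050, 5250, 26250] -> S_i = 42*5^i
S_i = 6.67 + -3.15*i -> [6.67, 3.52, 0.37, -2.78, -5.93]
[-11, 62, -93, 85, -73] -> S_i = Random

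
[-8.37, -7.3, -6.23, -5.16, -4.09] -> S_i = -8.37 + 1.07*i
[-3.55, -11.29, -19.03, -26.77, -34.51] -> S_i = -3.55 + -7.74*i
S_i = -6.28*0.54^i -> [-6.28, -3.39, -1.83, -0.99, -0.53]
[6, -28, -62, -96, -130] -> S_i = 6 + -34*i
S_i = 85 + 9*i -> [85, 94, 103, 112, 121]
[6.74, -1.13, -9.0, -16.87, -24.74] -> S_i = 6.74 + -7.87*i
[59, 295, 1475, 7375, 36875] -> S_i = 59*5^i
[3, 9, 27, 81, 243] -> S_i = 3*3^i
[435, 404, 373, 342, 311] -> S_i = 435 + -31*i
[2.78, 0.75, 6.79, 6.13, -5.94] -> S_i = Random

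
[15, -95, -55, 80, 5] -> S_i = Random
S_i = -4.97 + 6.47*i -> [-4.97, 1.5, 7.97, 14.44, 20.91]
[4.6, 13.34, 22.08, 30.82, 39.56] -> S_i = 4.60 + 8.74*i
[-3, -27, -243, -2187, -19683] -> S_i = -3*9^i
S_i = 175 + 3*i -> [175, 178, 181, 184, 187]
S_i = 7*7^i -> [7, 49, 343, 2401, 16807]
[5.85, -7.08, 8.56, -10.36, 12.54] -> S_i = 5.85*(-1.21)^i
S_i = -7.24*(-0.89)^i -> [-7.24, 6.44, -5.73, 5.1, -4.54]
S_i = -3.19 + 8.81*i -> [-3.19, 5.62, 14.43, 23.24, 32.05]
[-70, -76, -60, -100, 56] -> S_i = Random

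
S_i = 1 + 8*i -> [1, 9, 17, 25, 33]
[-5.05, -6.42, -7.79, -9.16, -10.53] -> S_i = -5.05 + -1.37*i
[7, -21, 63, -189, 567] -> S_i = 7*-3^i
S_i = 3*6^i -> [3, 18, 108, 648, 3888]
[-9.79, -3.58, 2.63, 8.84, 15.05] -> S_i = -9.79 + 6.21*i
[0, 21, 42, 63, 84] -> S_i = 0 + 21*i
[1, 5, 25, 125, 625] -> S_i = 1*5^i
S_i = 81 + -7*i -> [81, 74, 67, 60, 53]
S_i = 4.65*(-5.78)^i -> [4.65, -26.88, 155.35, -897.92, 5189.96]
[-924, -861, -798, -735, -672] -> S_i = -924 + 63*i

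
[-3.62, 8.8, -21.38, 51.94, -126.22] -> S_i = -3.62*(-2.43)^i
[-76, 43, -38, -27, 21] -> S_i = Random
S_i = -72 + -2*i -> [-72, -74, -76, -78, -80]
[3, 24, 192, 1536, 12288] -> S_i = 3*8^i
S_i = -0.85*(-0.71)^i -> [-0.85, 0.6, -0.43, 0.3, -0.22]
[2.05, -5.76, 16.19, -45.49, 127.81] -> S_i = 2.05*(-2.81)^i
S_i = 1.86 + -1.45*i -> [1.86, 0.41, -1.04, -2.49, -3.94]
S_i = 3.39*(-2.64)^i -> [3.39, -8.95, 23.63, -62.38, 164.67]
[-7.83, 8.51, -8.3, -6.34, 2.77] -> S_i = Random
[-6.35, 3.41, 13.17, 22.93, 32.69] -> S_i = -6.35 + 9.76*i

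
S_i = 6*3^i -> [6, 18, 54, 162, 486]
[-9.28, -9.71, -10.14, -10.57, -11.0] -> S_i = -9.28 + -0.43*i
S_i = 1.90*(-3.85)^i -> [1.9, -7.32, 28.16, -108.43, 417.44]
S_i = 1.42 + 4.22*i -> [1.42, 5.64, 9.86, 14.08, 18.3]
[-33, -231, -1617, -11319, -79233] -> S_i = -33*7^i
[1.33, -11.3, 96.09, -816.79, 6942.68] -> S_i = 1.33*(-8.50)^i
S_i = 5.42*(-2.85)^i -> [5.42, -15.45, 44.02, -125.47, 357.58]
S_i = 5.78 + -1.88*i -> [5.78, 3.9, 2.02, 0.14, -1.74]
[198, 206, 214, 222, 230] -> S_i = 198 + 8*i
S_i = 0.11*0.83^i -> [0.11, 0.09, 0.08, 0.06, 0.05]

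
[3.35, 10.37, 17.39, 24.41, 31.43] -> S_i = 3.35 + 7.02*i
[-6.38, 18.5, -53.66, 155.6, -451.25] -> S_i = -6.38*(-2.90)^i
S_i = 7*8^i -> [7, 56, 448, 3584, 28672]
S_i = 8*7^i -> [8, 56, 392, 2744, 19208]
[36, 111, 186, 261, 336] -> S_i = 36 + 75*i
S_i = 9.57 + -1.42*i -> [9.57, 8.15, 6.73, 5.31, 3.89]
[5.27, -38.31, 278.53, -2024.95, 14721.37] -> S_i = 5.27*(-7.27)^i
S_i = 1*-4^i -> [1, -4, 16, -64, 256]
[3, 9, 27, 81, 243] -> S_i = 3*3^i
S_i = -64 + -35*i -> [-64, -99, -134, -169, -204]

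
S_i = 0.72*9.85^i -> [0.72, 7.09, 69.86, 688.08, 6777.62]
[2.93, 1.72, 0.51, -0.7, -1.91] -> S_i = 2.93 + -1.21*i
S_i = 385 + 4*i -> [385, 389, 393, 397, 401]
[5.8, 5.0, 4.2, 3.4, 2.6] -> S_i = 5.80 + -0.80*i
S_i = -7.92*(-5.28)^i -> [-7.92, 41.82, -220.8, 1165.81, -6155.47]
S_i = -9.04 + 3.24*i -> [-9.04, -5.8, -2.56, 0.68, 3.92]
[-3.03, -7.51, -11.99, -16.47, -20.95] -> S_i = -3.03 + -4.48*i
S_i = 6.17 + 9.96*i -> [6.17, 16.13, 26.09, 36.05, 46.01]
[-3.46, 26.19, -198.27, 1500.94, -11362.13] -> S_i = -3.46*(-7.57)^i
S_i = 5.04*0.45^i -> [5.04, 2.27, 1.02, 0.46, 0.21]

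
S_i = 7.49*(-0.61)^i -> [7.49, -4.57, 2.79, -1.7, 1.04]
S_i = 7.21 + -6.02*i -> [7.21, 1.19, -4.83, -10.85, -16.87]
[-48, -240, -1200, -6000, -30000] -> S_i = -48*5^i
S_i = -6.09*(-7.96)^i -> [-6.09, 48.48, -385.87, 3071.54, -24449.48]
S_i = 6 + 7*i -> [6, 13, 20, 27, 34]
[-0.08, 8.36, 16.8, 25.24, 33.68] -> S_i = -0.08 + 8.44*i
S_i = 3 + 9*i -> [3, 12, 21, 30, 39]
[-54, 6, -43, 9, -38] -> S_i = Random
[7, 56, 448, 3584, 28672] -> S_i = 7*8^i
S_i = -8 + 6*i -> [-8, -2, 4, 10, 16]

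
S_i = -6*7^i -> [-6, -42, -294, -2058, -14406]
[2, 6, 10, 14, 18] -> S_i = 2 + 4*i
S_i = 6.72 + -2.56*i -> [6.72, 4.16, 1.6, -0.96, -3.52]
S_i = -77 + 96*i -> [-77, 19, 115, 211, 307]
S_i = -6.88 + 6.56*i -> [-6.88, -0.32, 6.24, 12.8, 19.36]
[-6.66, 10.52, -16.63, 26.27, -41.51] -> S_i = -6.66*(-1.58)^i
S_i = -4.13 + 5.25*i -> [-4.13, 1.12, 6.37, 11.62, 16.87]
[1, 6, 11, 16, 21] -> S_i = 1 + 5*i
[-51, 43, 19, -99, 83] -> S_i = Random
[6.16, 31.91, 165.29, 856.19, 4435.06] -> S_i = 6.16*5.18^i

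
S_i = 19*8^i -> [19, 152, 1216, 9728, 77824]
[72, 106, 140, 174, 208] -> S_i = 72 + 34*i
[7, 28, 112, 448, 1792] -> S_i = 7*4^i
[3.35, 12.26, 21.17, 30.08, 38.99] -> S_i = 3.35 + 8.91*i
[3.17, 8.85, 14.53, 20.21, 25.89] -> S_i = 3.17 + 5.68*i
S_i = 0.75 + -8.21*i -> [0.75, -7.46, -15.67, -23.88, -32.09]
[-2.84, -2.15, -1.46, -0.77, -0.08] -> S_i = -2.84 + 0.69*i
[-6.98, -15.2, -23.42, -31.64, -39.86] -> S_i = -6.98 + -8.22*i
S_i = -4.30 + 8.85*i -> [-4.3, 4.55, 13.4, 22.25, 31.1]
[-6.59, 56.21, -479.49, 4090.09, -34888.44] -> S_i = -6.59*(-8.53)^i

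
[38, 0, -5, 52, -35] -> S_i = Random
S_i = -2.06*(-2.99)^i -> [-2.06, 6.16, -18.42, 55.07, -164.65]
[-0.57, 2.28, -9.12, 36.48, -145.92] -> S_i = -0.57*(-4.00)^i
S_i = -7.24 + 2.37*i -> [-7.24, -4.87, -2.5, -0.13, 2.24]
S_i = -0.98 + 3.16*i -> [-0.98, 2.18, 5.34, 8.5, 11.66]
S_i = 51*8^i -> [51, 408, 3264, 26112, 208896]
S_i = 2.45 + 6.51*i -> [2.45, 8.96, 15.47, 21.98, 28.49]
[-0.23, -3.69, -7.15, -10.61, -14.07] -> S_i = -0.23 + -3.46*i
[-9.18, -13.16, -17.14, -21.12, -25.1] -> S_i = -9.18 + -3.98*i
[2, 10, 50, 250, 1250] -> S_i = 2*5^i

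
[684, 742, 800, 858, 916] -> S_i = 684 + 58*i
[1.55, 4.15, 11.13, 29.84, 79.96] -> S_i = 1.55*2.68^i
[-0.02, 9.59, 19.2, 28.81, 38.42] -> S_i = -0.02 + 9.61*i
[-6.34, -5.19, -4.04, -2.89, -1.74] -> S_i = -6.34 + 1.15*i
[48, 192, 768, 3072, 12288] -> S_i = 48*4^i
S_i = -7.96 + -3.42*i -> [-7.96, -11.38, -14.8, -18.22, -21.64]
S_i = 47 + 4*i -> [47, 51, 55, 59, 63]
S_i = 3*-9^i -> [3, -27, 243, -2187, 19683]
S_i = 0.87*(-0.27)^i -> [0.87, -0.23, 0.06, -0.02, 0.0]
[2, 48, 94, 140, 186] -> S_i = 2 + 46*i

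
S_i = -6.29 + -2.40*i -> [-6.29, -8.69, -11.09, -13.49, -15.89]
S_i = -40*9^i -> [-40, -360, -3240, -29160, -262440]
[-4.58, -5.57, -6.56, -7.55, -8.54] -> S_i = -4.58 + -0.99*i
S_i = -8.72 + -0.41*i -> [-8.72, -9.13, -9.54, -9.95, -10.36]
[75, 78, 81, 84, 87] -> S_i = 75 + 3*i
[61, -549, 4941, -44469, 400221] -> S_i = 61*-9^i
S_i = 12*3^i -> [12, 36, 108, 324, 972]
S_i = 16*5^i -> [16, 80, 400, 2000, 10000]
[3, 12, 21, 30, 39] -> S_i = 3 + 9*i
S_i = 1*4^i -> [1, 4, 16, 64, 256]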